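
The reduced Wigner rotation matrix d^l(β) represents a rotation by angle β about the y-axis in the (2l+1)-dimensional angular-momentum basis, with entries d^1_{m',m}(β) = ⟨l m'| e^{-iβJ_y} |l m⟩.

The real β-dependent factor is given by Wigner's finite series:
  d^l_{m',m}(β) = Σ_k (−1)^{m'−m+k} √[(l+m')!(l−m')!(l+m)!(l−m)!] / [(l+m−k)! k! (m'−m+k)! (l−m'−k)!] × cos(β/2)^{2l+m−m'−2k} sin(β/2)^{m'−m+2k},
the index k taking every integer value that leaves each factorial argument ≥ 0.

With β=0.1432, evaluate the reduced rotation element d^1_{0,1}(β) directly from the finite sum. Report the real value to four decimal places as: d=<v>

d^1_{0,1}(β=0.1432) via Wigner's sum:
c=cos(0.1432/2)=0.997438, s=sin(0.1432/2)=0.071539; N=√[1·1·2·1]=1.414214
Admissible k: 1..1 (factorial args all ≥0)
  k=1: (−1)^0·1.4142/(1)·0.9974^1·0.0715^1 = +0.100912
d^1_{0,1}(0.1432) = +0.100912

d=0.1009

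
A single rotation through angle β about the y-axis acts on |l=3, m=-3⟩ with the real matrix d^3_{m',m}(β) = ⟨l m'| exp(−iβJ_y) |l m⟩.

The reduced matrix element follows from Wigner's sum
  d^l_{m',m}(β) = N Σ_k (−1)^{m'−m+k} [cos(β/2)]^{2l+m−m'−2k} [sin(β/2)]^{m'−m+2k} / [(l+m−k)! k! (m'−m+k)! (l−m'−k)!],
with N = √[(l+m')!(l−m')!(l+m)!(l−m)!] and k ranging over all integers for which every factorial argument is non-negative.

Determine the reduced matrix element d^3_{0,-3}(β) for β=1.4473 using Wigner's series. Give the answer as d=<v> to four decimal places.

d=-0.5463

d^3_{0,-3}(β=1.4473) via Wigner's sum:
With c≡cos(β/2)=0.749394 and s≡sin(β/2)=0.662124, N=[6·6·1·720]^{1/2}=160.996894
The bounds max(0,m−m')=0 and min(l+m,l−m')=0 give 1 term
  k=0: (−1)^3·160.9969/(36)·0.7494^3·0.6621^3 = -0.546342
d^3_{0,-3}(1.4473) = -0.546342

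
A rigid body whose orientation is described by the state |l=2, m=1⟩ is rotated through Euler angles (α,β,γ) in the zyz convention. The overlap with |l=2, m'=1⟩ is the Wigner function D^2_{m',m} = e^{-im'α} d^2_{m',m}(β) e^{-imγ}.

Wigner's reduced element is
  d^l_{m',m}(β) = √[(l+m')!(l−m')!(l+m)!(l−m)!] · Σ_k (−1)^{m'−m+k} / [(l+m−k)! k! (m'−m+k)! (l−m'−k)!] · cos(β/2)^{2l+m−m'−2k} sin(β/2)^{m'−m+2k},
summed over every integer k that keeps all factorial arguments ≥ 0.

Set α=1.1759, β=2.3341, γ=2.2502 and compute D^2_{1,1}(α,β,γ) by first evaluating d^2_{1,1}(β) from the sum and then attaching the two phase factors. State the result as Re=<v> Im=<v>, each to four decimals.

Re=0.3530 Im=-0.1032

D^2_{1,1}(1.1759,2.3341,2.2502) = e^{-i·1·1.1759}·d^2_{1,1}(2.3341)·e^{-i·1·2.2502}. Compute d first:
c=cos(2.3341/2)=0.392866, s=sin(2.3341/2)=0.919596; N=√[6·1·6·1]=6.000000
k: max(0,(1)−(1))=0 … min(2+(1),2−(1))=1
  k=0: (−1)^0·6.0000/(6)·0.3929^4·0.9196^0 = +0.023822
  k=1: (−1)^1·6.0000/(2)·0.3929^2·0.9196^2 = -0.391565
d^2_{1,1}(2.3341) = +0.023822 -0.391565 = -0.367743
Phases: e^{-i·(1)·1.1759}=+0.384712-0.923036i, e^{-i·(1)·2.2502}=-0.628329-0.777948i ⇒ D=+0.352960-0.103220i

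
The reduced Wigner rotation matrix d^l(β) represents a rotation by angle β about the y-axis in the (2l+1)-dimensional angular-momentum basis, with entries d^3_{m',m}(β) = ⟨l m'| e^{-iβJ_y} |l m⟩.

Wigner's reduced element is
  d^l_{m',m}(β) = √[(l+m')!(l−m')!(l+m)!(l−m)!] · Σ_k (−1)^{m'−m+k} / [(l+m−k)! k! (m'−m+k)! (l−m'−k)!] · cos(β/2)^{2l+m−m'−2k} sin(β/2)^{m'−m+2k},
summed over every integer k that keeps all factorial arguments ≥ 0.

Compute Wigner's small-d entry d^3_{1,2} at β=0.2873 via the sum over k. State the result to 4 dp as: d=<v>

d^3_{1,2}(β=0.2873) via Wigner's sum:
With c≡cos(β/2)=0.989700 and s≡sin(β/2)=0.143156, N=[24·2·120·1]^{1/2}=75.894664
The bounds max(0,m−m')=1 and min(l+m,l−m')=2 give 2 terms
  k=1: (−1)^0·75.8947/(24)·0.9897^5·0.1432^1 = +0.429862
  k=2: (−1)^1·75.8947/(12)·0.9897^3·0.1432^3 = -0.017988
d^3_{1,2}(0.2873) = +0.429862 -0.017988 = +0.411874

d=0.4119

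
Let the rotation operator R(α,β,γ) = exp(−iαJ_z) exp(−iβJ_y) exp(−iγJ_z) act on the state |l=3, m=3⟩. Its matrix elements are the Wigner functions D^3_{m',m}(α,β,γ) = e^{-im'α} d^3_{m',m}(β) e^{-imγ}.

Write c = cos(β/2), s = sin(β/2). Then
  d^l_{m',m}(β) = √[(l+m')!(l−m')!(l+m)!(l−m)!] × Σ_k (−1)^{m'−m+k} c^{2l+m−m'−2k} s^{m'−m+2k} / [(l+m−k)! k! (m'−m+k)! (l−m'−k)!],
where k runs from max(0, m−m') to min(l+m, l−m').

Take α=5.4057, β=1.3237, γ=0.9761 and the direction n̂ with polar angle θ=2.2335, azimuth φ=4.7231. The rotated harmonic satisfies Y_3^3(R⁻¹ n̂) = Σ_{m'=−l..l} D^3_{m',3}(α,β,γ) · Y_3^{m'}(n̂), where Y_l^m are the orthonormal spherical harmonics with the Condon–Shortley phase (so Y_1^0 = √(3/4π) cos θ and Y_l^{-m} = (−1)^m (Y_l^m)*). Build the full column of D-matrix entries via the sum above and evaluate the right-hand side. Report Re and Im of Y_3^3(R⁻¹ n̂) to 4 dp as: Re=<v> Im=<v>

Need the full column D^3_{m',3} for m'=−3..3 at α=5.4057, β=1.3237, γ=0.9761.
cos(β/2)=0.788857, sin(β/2)=0.614577
d^3_{-3,3}: single k=6 term ⇒ +0.053884;  D = +0.040424+0.035629i
d^3_{-2,3}: single k=5 term ⇒ +0.169417;  D = -0.004932+0.169345i
d^3_{-1,3}: single k=4 term ⇒ +0.343833;  D = -0.270739+0.211947i
d^3_{0,3}: single k=3 term ⇒ +0.509611;  D = -0.498063-0.107874i
d^3_{1,3}: single k=2 term ⇒ +0.566488;  D = -0.261602-0.502467i
d^3_{2,3}: single k=1 term ⇒ +0.459878;  D = +0.178011-0.424028i
d^3_{3,3}: single k=0 term ⇒ +0.240984;  D = +0.230515-0.070258i
Y_3^{m'}(θ=2.2335,φ=4.7231) and Σ D·Y over m':
  (+0.0404+0.0356i)·(-0.0066-0.2043i)  (-0.0049+0.1693i)·(+0.3907-0.0084i)  (-0.2707+0.2119i)·(+0.0024+0.2274i)  (-0.4981-0.1079i)·(+0.2542+0.0000i)  (-0.2616-0.5025i)·(-0.0024+0.2274i)  (+0.1780-0.4240i)·(+0.3907+0.0084i)  (+0.2305-0.0703i)·(+0.0066-0.2043i)
Y_3^3(R⁻¹ n̂) = +0.006176-0.300763i

Re=0.0062 Im=-0.3008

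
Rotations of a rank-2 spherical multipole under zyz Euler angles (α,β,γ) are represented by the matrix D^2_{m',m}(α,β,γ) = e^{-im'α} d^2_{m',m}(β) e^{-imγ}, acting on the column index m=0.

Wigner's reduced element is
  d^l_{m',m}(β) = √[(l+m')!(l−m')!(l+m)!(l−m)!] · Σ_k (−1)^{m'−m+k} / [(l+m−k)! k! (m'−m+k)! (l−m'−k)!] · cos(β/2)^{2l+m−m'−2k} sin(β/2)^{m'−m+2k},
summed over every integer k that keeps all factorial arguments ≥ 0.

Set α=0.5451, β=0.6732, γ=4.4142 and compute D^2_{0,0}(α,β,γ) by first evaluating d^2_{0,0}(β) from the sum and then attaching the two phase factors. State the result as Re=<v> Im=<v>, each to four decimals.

Re=0.4169 Im=0.0000

D^2_{0,0}(0.5451,0.6732,4.4142) = e^{-i·0·0.5451}·d^2_{0,0}(0.6732)·e^{-i·0·4.4142}. Compute d first:
With c≡cos(β/2)=0.943883 and s≡sin(β/2)=0.330280, N=[2·2·2·2]^{1/2}=4.000000
k∈{0,1,2} keeps every argument non-negative
  k=0: (−1)^0·4.0000/(4)·0.9439^4·0.3303^0 = +0.793730
  k=1: (−1)^1·4.0000/(1)·0.9439^2·0.3303^2 = -0.388741
  k=2: (−1)^2·4.0000/(4)·0.9439^0·0.3303^4 = +0.011899
d^2_{0,0}(0.6732) = +0.793730 -0.388741 +0.011899 = +0.416888
D = (+1.000000+0.000000i)·(+0.416888)·(+1.000000+0.000000i) = +0.416888+0.000000i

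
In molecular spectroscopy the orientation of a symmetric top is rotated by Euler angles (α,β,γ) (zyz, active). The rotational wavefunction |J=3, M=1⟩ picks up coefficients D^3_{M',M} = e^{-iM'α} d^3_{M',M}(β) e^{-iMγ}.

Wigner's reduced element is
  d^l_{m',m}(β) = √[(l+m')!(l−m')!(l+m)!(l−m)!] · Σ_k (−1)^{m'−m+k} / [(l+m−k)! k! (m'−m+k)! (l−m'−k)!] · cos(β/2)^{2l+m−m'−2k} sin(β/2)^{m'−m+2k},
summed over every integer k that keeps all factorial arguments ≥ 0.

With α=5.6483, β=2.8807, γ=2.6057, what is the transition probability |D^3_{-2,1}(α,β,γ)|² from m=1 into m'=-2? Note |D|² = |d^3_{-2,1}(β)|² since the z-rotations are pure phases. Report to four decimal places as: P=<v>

Split into d^3_{-2,1}(β=2.8807) × two z-phases.
Half-angle: c=0.130077, s=0.991504. N=√(1·120·24·2)=75.894664
The bounds max(0,m−m')=3 and min(l+m,l−m')=4 give 2 terms
  k=3: (−1)^0·75.8947/(12)·0.1301^3·0.9915^3 = +0.013568
  k=4: (−1)^1·75.8947/(24)·0.1301^1·0.9915^5 = -0.394159
d^3_{-2,1}(2.8807) = +0.013568 -0.394159 = -0.380591
|D^3_{-2,1}|² = |d^3_{-2,1}(β)|² = (-0.380591)² = 0.144850 (the z-rotation phases have unit modulus)

P=0.1448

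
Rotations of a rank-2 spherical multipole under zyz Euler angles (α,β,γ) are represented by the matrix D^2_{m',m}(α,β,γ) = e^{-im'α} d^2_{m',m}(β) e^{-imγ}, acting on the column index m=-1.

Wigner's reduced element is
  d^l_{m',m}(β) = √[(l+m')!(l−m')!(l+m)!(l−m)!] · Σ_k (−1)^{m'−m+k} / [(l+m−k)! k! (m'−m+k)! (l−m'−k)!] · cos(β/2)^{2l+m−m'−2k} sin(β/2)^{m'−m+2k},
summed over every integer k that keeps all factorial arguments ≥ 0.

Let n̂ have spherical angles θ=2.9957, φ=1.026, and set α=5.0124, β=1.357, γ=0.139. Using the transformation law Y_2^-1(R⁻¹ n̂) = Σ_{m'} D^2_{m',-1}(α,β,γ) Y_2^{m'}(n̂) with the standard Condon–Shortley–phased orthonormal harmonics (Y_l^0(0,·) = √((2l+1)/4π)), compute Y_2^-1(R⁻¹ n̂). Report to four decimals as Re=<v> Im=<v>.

Need the full column D^2_{m',-1} for m'=−2..2 at α=5.0124, β=1.357, γ=0.139.
cos(β/2)=0.778515, sin(β/2)=0.627626
d^2_{-2,-1}: single k=1 term ⇒ +0.592287;  D = -0.437775-0.398944i
d^2_{-1,-1}: k∈[0..1] ⇒ +0.367340 -0.716238 = -0.348898;  D = -0.148297+0.315813i
d^2_{0,-1}: k∈[0..1] ⇒ -0.725400 +0.471461 = -0.253939;  D = -0.251490-0.035184i
d^2_{1,-1}: k∈[0..1] ⇒ +0.716238 -0.155169 = +0.561069;  D = +0.089948+0.553812i
d^2_{2,-1}: single k=0 term ⇒ -0.384946;  D = +0.344757-0.171248i
Y_2^{m'}(θ=2.9957,φ=1.026) and Σ D·Y over m':
  (-0.4378-0.3989i)·(-0.0038-0.0072i)  (-0.1483+0.3158i)·(-0.0576+0.0950i)  (-0.2515-0.0352i)·(+0.6108+0.0000i)  (+0.0899+0.5538i)·(+0.0576+0.0950i)  (+0.3448-0.1712i)·(-0.0038+0.0072i)
Y_2^-1(R⁻¹ n̂) = -0.223825-0.005512i

Re=-0.2238 Im=-0.0055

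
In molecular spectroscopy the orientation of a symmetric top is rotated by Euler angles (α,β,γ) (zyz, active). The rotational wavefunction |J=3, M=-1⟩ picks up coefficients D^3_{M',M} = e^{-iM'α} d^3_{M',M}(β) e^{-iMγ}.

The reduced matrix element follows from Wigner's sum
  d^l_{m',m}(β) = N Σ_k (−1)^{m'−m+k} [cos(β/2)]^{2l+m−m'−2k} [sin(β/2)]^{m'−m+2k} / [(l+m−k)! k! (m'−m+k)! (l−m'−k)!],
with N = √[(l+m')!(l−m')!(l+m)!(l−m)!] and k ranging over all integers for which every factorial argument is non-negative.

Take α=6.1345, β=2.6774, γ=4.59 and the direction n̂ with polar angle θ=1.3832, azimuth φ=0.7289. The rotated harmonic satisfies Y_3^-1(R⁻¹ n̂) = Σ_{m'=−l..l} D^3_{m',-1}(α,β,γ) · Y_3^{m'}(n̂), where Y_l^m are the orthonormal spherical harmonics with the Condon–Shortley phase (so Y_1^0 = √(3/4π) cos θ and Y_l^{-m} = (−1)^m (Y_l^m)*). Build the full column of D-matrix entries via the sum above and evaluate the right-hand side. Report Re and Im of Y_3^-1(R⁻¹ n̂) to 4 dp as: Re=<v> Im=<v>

Need the full column D^3_{m',-1} for m'=−3..3 at α=6.1345, β=2.6774, γ=4.59.
cos(β/2)=0.230018, sin(β/2)=0.973186
d^3_{-3,-1}: single k=2 term ⇒ +0.010268;  D = -0.005527-0.008653i
d^3_{-2,-1}: k∈[1..2] ⇒ +0.001982 -0.070942 = -0.068961;  D = +0.028104+0.062974i
d^3_{-1,-1}: k∈[0..2] ⇒ +0.000148 -0.021209 +0.284747 = +0.263686;  D = -0.070606-0.254057i
d^3_{0,-1}: k∈[0..2] ⇒ -0.002171 +0.116570 -0.695557 = -0.581158;  D = +0.070950+0.576811i
d^3_{1,-1}: k∈[0..2] ⇒ +0.015907 -0.379663 +0.849525 = +0.485769;  D = +0.012772-0.485601i
d^3_{2,-1}: k∈[0..1] ⇒ -0.070942 +0.634954 = +0.564012;  D = +0.098189-0.555399i
d^3_{3,-1}: single k=0 term ⇒ +0.183804;  D = +0.058458-0.174260i
Y_3^{m'}(θ=1.3832,φ=0.7289) and Σ D·Y over m':
  (-0.0055-0.0087i)·(-0.2286-0.3229i)  (+0.0281+0.0630i)·(+0.0207-0.1828i)  (-0.0706-0.2541i)·(-0.1956+0.1747i)  (+0.0709+0.5768i)·(-0.1967+0.0000i)  (+0.0128-0.4856i)·(+0.1956+0.1747i)  (+0.0982-0.5554i)·(+0.0207+0.1828i)  (+0.0585-0.1743i)·(+0.2286-0.3229i)
Y_3^-1(R⁻¹ n̂) = +0.202785-0.221204i

Re=0.2028 Im=-0.2212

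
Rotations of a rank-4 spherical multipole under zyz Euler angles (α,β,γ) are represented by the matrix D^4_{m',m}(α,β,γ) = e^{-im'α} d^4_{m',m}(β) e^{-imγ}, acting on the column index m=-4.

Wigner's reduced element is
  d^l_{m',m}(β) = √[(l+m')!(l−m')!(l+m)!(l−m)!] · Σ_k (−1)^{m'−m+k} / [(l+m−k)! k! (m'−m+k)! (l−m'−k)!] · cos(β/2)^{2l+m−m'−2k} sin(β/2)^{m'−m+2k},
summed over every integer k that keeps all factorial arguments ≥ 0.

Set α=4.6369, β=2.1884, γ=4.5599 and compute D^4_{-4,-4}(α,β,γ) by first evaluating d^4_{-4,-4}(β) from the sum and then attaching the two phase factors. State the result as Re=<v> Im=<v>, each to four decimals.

D^4_{-4,-4}(4.6369,2.1884,4.5599) = e^{-i·-4·4.6369}·d^4_{-4,-4}(2.1884)·e^{-i·-4·4.5599}. Compute d first:
c=cos(2.1884/2)=0.458757, s=sin(2.1884/2)=0.888562; N=√[1·40320·1·40320]=40320.000000
Admissible k: 0..0 (factorial args all ≥0)
  k=0: (−1)^0·40320.0000/(40320)·0.4588^8·0.8886^0 = +0.001962
d^4_{-4,-4}(2.1884) = +0.001962
Phases: e^{-i·(-4)·4.6369}=+0.954757-0.297388i, e^{-i·(-4)·4.5599}=+0.819673-0.572831i ⇒ D=+0.001201-0.001551i

Re=0.0012 Im=-0.0016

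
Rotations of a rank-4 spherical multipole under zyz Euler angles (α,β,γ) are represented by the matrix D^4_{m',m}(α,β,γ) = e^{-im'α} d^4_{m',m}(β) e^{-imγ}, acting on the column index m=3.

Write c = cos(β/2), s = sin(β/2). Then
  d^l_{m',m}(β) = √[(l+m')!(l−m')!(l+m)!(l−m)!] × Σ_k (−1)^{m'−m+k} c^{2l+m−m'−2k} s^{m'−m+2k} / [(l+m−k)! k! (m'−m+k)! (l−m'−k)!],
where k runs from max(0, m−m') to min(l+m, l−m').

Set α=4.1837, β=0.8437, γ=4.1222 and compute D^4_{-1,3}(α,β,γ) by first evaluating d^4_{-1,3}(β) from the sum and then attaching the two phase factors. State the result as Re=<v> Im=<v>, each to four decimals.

Split into d^4_{-1,3}(β=0.8437) × two z-phases.
With c≡cos(β/2)=0.912333 and s≡sin(β/2)=0.409449, N=[6·120·5040·1]^{1/2}=1904.940944
k: max(0,(3)−(-1))=4 … min(4+(3),4−(-1))=5
  k=4: (−1)^0·1904.9409/(144)·0.9123^4·0.4094^4 = +0.257592
  k=5: (−1)^1·1904.9409/(240)·0.9123^2·0.4094^6 = -0.031130
d^4_{-1,3}(0.8437) = +0.257592 -0.031130 = +0.226462
Phases: e^{-i·(-1)·4.1837}=-0.504402-0.863469i, e^{-i·(3)·4.1222}=+0.980112+0.198445i ⇒ D=-0.073152-0.214322i

Re=-0.0732 Im=-0.2143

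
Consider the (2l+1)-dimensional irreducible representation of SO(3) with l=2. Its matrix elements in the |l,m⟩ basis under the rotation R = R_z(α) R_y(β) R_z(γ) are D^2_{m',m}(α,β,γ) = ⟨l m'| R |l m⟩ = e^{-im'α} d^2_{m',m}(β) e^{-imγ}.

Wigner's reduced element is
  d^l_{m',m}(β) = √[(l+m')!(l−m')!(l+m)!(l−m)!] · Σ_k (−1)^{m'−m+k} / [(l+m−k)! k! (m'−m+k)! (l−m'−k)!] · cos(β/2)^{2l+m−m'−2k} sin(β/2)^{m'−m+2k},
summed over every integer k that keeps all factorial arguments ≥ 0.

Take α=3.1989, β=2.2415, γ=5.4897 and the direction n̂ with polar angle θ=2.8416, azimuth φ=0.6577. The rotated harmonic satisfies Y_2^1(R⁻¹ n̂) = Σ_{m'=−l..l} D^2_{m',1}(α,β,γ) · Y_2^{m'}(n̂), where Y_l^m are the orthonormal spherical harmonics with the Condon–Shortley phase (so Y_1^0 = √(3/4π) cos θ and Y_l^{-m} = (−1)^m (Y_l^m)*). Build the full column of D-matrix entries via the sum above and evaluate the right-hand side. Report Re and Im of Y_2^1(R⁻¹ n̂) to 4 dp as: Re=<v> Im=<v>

Need the full column D^2_{m',1} for m'=−2..2 at α=3.1989, β=2.2415, γ=5.4897.
cos(β/2)=0.435007, sin(β/2)=0.900427
d^2_{-2,1}: single k=3 term ⇒ +0.635144;  D = +0.390769+0.500707i
d^2_{-1,1}: k∈[2..3] ⇒ +0.460268 -0.657346 = -0.197077;  D = +0.129950+0.148163i
d^2_{0,1}: k∈[1..2] ⇒ +0.181557 -0.777889 = -0.596332;  D = -0.418246-0.425066i
d^2_{1,1}: k∈[0..1] ⇒ +0.035808 -0.460268 = -0.424460;  D = +0.314542+0.285008i
d^2_{2,1}: single k=0 term ⇒ -0.148241;  D = -0.115373-0.093083i
Y_2^{m'}(θ=2.8416,φ=0.6577) and Σ D·Y over m':
  (+0.3908+0.5007i)·(+0.0085-0.0326i)  (+0.1300+0.1482i)·(-0.1726+0.1333i)  (-0.4182-0.4251i)·(+0.5482+0.0000i)  (+0.3145+0.2850i)·(+0.1726+0.1333i)  (-0.1154-0.0931i)·(+0.0085+0.0326i)
Y_2^1(R⁻¹ n̂) = -0.233428-0.163166i

Re=-0.2334 Im=-0.1632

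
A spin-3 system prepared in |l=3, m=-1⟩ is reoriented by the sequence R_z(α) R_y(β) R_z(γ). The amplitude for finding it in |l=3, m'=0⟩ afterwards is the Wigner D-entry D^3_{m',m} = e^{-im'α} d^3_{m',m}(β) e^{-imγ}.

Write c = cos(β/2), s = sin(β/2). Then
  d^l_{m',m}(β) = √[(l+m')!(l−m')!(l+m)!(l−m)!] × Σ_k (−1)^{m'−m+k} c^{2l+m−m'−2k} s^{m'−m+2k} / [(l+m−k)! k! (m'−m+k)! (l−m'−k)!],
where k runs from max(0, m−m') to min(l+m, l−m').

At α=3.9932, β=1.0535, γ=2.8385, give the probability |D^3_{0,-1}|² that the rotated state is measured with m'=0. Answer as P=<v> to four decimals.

Split into d^3_{0,-1}(β=1.0535) × two z-phases.
c=cos(1.0535/2)=0.864445, s=sin(1.0535/2)=0.502727; N=√[6·6·2·24]=41.569219
k∈{0,1,2} keeps every argument non-negative
  k=0: (−1)^1·41.5692/(12)·0.8644^5·0.5027^1 = -0.840641
  k=1: (−1)^2·41.5692/(4)·0.8644^3·0.5027^3 = +0.852943
  k=2: (−1)^3·41.5692/(12)·0.8644^1·0.5027^5 = -0.096158
d^3_{0,-1}(1.0535) = -0.840641 +0.852943 -0.096158 = -0.083856
|D^3_{0,-1}|² = |d^3_{0,-1}(β)|² = (-0.083856)² = 0.007032 (the z-rotation phases have unit modulus)

P=0.0070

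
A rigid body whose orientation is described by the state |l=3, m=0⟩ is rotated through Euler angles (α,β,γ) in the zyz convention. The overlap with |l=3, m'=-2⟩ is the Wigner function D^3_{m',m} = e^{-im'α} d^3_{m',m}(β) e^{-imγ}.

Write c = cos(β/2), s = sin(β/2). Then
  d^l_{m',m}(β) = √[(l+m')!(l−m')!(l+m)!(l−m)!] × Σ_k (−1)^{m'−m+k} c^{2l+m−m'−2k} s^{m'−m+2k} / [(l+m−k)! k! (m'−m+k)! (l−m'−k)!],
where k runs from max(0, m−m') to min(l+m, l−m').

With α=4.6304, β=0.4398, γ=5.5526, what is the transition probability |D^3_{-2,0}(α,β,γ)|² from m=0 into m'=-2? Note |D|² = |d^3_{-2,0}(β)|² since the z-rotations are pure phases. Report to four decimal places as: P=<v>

P=0.0504

First d^3_{-2,0}(β=0.4398), then the phase factors e^{-i(-2)α} and e^{-i(0)γ}:
With c≡cos(β/2)=0.975919 and s≡sin(β/2)=0.218132, N=[1·120·6·6]^{1/2}=65.726707
Admissible k: 2..3 (factorial args all ≥0)
  k=2: (−1)^0·65.7267/(12)·0.9759^4·0.2181^2 = +0.236404
  k=3: (−1)^1·65.7267/(12)·0.9759^2·0.2181^4 = -0.011810
d^3_{-2,0}(0.4398) = +0.236404 -0.011810 = +0.224594
|D^3_{-2,0}|² = |d^3_{-2,0}(β)|² = (+0.224594)² = 0.050442 (the z-rotation phases have unit modulus)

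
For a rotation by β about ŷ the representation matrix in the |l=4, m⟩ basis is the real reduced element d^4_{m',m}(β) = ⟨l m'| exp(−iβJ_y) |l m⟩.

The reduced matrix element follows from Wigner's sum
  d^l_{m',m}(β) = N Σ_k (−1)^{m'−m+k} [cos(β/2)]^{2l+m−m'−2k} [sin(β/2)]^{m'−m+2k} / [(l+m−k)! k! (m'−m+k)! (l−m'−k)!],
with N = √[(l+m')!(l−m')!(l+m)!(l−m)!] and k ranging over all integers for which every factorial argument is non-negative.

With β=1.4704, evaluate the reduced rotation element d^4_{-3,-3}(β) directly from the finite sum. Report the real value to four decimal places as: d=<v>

d^4_{-3,-3}(β=1.4704) via Wigner's sum:
With c≡cos(β/2)=0.741697 and s≡sin(β/2)=0.670736, N=[1·5040·1·5040]^{1/2}=5040.000000
Admissible k: 0..1 (factorial args all ≥0)
  k=0: (−1)^0·5040.0000/(5040)·0.7417^8·0.6707^0 = +0.091582
  k=1: (−1)^1·5040.0000/(720)·0.7417^6·0.6707^2 = -0.524274
d^4_{-3,-3}(1.4704) = +0.091582 -0.524274 = -0.432692

d=-0.4327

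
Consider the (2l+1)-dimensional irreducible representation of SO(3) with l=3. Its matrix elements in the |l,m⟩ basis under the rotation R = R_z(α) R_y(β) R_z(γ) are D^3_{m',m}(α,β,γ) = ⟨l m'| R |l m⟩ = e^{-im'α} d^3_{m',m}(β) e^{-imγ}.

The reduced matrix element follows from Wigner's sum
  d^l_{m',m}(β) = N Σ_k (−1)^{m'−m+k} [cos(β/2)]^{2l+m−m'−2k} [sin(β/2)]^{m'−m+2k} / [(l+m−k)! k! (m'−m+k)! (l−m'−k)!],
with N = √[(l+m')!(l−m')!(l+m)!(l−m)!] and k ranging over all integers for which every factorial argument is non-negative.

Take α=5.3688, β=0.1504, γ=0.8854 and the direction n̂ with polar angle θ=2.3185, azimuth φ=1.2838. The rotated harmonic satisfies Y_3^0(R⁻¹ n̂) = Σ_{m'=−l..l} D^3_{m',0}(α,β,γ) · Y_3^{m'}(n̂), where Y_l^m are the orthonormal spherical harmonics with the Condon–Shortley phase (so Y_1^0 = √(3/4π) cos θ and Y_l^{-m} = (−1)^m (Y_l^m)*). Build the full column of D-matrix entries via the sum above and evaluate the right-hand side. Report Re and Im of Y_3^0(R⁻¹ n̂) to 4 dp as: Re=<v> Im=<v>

Re=0.0786 Im=0.0000

Need the full column D^3_{m',0} for m'=−3..3 at α=5.3688, β=0.1504, γ=0.8854.
cos(β/2)=0.997174, sin(β/2)=0.075129
d^3_{-3,0}: single k=3 term ⇒ +0.001880;  D = -0.001733-0.000730i
d^3_{-2,0}: k∈[2..3] ⇒ +0.030568 -0.000174 = +0.030394;  D = -0.007754-0.029388i
d^3_{-1,0}: k∈[1..3] ⇒ +0.256598 -0.004370 +0.000008 = +0.252237;  D = +0.153934-0.199819i
d^3_{0,0}: k∈[0..3] ⇒ +0.983162 -0.050228 +0.000285 -0.000000 = +0.933220;  D = +0.933220+0.000000i
d^3_{1,0}: k∈[0..2] ⇒ -0.256598 +0.004370 -0.000008 = -0.252237;  D = -0.153934-0.199819i
d^3_{2,0}: k∈[0..1] ⇒ +0.030568 -0.000174 = +0.030394;  D = -0.007754+0.029388i
d^3_{3,0}: single k=0 term ⇒ -0.001880;  D = +0.001733-0.000730i
Y_3^{m'}(θ=2.3185,φ=1.2838) and Σ D·Y over m':
  (-0.0017-0.0007i)·(-0.1248+0.1072i)  (-0.0078-0.0294i)·(+0.3137+0.2029i)  (+0.1539-0.1998i)·(+0.0880-0.2981i)  (+0.9332+0.0000i)·(+0.1747+0.0000i)  (-0.1539-0.1998i)·(-0.0880-0.2981i)  (-0.0078+0.0294i)·(+0.3137-0.2029i)  (+0.0017-0.0007i)·(+0.1248+0.1072i)
Y_3^0(R⁻¹ n̂) = +0.078582-0.000000i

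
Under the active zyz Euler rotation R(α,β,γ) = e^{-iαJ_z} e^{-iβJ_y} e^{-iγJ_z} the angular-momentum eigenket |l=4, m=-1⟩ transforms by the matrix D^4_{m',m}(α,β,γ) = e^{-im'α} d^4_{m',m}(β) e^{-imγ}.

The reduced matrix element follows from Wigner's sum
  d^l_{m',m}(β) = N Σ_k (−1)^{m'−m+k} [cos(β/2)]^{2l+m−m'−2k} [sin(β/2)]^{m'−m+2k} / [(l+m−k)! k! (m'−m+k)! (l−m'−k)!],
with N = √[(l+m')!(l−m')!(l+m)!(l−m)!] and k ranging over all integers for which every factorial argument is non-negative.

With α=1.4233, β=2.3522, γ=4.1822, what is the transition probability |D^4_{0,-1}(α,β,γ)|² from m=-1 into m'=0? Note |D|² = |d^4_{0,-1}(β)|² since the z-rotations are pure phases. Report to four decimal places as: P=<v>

First d^4_{0,-1}(β=2.3522), then the phase factors e^{-i(0)α} and e^{-i(-1)γ}:
With c≡cos(β/2)=0.384528 and s≡sin(β/2)=0.923113, N=[24·24·6·120]^{1/2}=643.987578
k∈{0,1,2,3} keeps every argument non-negative
  k=0: (−1)^1·643.9876/(144)·0.3845^7·0.9231^1 = -0.005132
  k=1: (−1)^2·643.9876/(24)·0.3845^5·0.9231^3 = +0.177448
  k=2: (−1)^3·643.9876/(24)·0.3845^3·0.9231^5 = -1.022645
  k=3: (−1)^4·643.9876/(144)·0.3845^1·0.9231^7 = +0.982264
d^4_{0,-1}(2.3522) = -0.005132 +0.177448 -1.022645 +0.982264 = +0.131935
|D^4_{0,-1}|² = |d^4_{0,-1}(β)|² = (+0.131935)² = 0.017407 (the z-rotation phases have unit modulus)

P=0.0174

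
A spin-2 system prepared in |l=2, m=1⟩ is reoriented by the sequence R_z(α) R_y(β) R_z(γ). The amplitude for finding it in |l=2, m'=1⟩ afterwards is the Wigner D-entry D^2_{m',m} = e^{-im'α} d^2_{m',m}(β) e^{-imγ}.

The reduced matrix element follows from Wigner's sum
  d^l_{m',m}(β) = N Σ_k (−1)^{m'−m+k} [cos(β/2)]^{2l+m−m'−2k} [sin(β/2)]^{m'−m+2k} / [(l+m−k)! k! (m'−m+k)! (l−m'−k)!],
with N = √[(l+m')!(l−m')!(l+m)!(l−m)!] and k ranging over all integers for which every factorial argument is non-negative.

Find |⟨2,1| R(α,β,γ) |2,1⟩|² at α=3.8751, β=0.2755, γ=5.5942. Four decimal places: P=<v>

D^2_{1,1}(3.8751,0.2755,5.5942) = e^{-i·1·3.8751}·d^2_{1,1}(0.2755)·e^{-i·1·5.5942}. Compute d first:
With c≡cos(β/2)=0.990527 and s≡sin(β/2)=0.137315, N=[6·1·6·1]^{1/2}=6.000000
k: max(0,(1)−(1))=0 … min(2+(1),2−(1))=1
  k=0: (−1)^0·6.0000/(6)·0.9905^4·0.1373^0 = +0.962645
  k=1: (−1)^1·6.0000/(2)·0.9905^2·0.1373^2 = -0.055499
d^2_{1,1}(0.2755) = +0.962645 -0.055499 = +0.907145
|D^2_{1,1}|² = |d^2_{1,1}(β)|² = (+0.907145)² = 0.822913 (the z-rotation phases have unit modulus)

P=0.8229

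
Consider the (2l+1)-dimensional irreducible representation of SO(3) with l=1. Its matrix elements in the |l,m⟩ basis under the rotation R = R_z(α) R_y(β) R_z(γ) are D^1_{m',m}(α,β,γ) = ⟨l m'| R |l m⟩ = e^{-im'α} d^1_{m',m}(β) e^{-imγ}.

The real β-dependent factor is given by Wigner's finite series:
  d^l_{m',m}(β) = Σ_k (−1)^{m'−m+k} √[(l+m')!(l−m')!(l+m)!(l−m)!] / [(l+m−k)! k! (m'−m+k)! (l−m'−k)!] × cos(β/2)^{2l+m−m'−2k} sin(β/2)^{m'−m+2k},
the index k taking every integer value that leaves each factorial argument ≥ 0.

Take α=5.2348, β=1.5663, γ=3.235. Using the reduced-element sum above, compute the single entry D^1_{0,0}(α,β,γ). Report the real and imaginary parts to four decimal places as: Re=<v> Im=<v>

Re=0.0045 Im=0.0000

Split into d^1_{0,0}(β=1.5663) × two z-phases.
Half-angle: c=0.708695, s=0.705515. N=√(1·1·1·1)=1.000000
The bounds max(0,m−m')=0 and min(l+m,l−m')=1 give 2 terms
  k=0: (−1)^0·1.0000/(1)·0.7087^2·0.7055^0 = +0.502248
  k=1: (−1)^1·1.0000/(1)·0.7087^0·0.7055^2 = -0.497752
d^1_{0,0}(1.5663) = +0.502248 -0.497752 = +0.004496
Attach z-rotation phases: D = e^{-i(0)(5.2348)}·(+0.004496)·e^{-i(0)(3.235)} = +0.004496+0.000000i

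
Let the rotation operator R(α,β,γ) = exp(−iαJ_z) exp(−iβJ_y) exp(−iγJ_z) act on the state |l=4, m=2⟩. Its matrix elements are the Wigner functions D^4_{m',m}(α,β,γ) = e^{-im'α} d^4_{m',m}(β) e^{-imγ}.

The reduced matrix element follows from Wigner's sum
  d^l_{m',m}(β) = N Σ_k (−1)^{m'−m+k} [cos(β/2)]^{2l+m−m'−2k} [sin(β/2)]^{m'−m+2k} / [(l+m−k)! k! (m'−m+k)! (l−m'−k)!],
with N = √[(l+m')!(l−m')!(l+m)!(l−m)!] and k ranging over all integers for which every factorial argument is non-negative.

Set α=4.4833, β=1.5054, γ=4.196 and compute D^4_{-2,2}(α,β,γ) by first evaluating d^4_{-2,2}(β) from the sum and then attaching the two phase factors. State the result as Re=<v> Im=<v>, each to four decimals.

Re=0.2727 Im=0.1765

D^4_{-2,2}(4.4833,1.5054,4.196) = e^{-i·-2·4.4833}·d^4_{-2,2}(1.5054)·e^{-i·2·4.196}. Compute d first:
With c≡cos(β/2)=0.729846 and s≡sin(β/2)=0.683612, N=[2·720·720·2]^{1/2}=1440.000000
k∈{4,5,6} keeps every argument non-negative
  k=4: (−1)^0·1440.0000/(96)·0.7298^4·0.6836^4 = +0.929510
  k=5: (−1)^1·1440.0000/(120)·0.7298^2·0.6836^6 = -0.652380
  k=6: (−1)^2·1440.0000/(1440)·0.7298^0·0.6836^8 = +0.047695
d^4_{-2,2}(1.5054) = +0.929510 -0.652380 +0.047695 = +0.324825
Attach z-rotation phases: D = e^{-i(-2)(4.4833)}·(+0.324825)·e^{-i(2)(4.196)} = +0.272661+0.176542i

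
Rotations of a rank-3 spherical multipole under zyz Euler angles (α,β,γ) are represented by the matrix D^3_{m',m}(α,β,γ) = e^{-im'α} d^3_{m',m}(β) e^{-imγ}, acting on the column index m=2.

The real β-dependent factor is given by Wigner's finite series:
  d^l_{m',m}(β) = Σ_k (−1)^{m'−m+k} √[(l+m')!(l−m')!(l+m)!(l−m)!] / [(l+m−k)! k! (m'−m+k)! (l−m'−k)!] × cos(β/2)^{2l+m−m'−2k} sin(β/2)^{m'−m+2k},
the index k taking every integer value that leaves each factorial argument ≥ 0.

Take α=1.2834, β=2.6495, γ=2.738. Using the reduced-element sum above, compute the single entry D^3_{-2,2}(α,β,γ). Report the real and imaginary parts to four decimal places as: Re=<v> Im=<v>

D^3_{-2,2}(1.2834,2.6495,2.738) = e^{-i·-2·1.2834}·d^3_{-2,2}(2.6495)·e^{-i·2·2.738}. Compute d first:
With c≡cos(β/2)=0.243571 and s≡sin(β/2)=0.969883, N=[1·120·120·1]^{1/2}=120.000000
Admissible k: 4..5 (factorial args all ≥0)
  k=4: (−1)^0·120.0000/(24)·0.2436^2·0.9699^4 = +0.262482
  k=5: (−1)^1·120.0000/(120)·0.2436^0·0.9699^6 = -0.832369
d^3_{-2,2}(2.6495) = +0.262482 -0.832369 = -0.569887
Phases: e^{-i·(-2)·1.2834}=-0.839305+0.543661i, e^{-i·(2)·2.738}=+0.691534+0.722344i ⇒ D=+0.554568+0.131249i

Re=0.5546 Im=0.1312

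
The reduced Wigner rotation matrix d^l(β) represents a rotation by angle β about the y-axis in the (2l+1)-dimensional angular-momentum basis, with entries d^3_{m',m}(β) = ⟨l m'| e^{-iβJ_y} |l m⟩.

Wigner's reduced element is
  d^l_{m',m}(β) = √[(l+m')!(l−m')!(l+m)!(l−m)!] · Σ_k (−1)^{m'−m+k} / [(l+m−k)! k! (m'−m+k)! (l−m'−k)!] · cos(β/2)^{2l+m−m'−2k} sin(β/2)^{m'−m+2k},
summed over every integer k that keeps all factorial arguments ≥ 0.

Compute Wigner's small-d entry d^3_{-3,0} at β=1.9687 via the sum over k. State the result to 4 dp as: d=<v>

d=0.4380

d^3_{-3,0}(β=1.9687) via Wigner's sum:
c=cos(1.9687/2)=0.553405, s=sin(1.9687/2)=0.832913; N=√[1·720·6·6]=160.996894
The bounds max(0,m−m')=3 and min(l+m,l−m')=3 give 1 term
  k=3: (−1)^0·160.9969/(36)·0.5534^3·0.8329^3 = +0.437967
d^3_{-3,0}(1.9687) = +0.437967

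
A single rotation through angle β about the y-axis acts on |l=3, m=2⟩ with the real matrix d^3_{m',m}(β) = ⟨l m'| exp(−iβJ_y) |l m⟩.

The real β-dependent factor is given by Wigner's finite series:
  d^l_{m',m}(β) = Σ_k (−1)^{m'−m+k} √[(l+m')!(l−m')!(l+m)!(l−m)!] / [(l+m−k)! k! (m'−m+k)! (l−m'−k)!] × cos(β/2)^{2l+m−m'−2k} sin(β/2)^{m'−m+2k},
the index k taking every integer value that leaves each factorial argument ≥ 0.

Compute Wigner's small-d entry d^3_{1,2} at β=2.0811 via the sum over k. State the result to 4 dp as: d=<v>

d=-0.4350

d^3_{1,2}(β=2.0811) via Wigner's sum:
With c≡cos(β/2)=0.505746 and s≡sin(β/2)=0.862683, N=[24·2·120·1]^{1/2}=75.894664
k: max(0,(2)−(1))=1 … min(3+(2),3−(1))=2
  k=1: (−1)^0·75.8947/(24)·0.5057^5·0.8627^1 = +0.090264
  k=2: (−1)^1·75.8947/(12)·0.5057^3·0.8627^3 = -0.525267
d^3_{1,2}(2.0811) = +0.090264 -0.525267 = -0.435003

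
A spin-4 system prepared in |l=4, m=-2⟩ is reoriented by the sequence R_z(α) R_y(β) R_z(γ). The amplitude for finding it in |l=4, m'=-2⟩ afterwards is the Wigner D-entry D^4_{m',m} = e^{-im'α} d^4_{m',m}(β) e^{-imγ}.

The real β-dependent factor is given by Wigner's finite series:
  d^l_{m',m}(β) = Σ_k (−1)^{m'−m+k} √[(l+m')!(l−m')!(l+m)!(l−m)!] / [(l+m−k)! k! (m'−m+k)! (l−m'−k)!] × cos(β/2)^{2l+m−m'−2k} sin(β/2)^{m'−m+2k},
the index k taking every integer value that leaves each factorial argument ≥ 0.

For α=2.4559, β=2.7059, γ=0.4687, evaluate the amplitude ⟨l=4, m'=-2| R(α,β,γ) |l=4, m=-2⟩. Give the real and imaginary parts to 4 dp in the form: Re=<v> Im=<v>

Re=0.0259 Im=-0.0120

D^4_{-2,-2}(2.4559,2.7059,0.4687) = e^{-i·-2·2.4559}·d^4_{-2,-2}(2.7059)·e^{-i·-2·0.4687}. Compute d first:
With c≡cos(β/2)=0.216127 and s≡sin(β/2)=0.976365, N=[2·720·2·720]^{1/2}=1440.000000
Admissible k: 0..2 (factorial args all ≥0)
  k=0: (−1)^0·1440.0000/(1440)·0.2161^8·0.9764^0 = +0.000005
  k=1: (−1)^1·1440.0000/(120)·0.2161^6·0.9764^2 = -0.001166
  k=2: (−1)^2·1440.0000/(96)·0.2161^4·0.9764^4 = +0.029743
d^4_{-2,-2}(2.7059) = +0.000005 -0.001166 +0.029743 = +0.028581
Attach z-rotation phases: D = e^{-i(-2)(2.4559)}·(+0.028581)·e^{-i(-2)(0.4687)} = +0.025932-0.012018i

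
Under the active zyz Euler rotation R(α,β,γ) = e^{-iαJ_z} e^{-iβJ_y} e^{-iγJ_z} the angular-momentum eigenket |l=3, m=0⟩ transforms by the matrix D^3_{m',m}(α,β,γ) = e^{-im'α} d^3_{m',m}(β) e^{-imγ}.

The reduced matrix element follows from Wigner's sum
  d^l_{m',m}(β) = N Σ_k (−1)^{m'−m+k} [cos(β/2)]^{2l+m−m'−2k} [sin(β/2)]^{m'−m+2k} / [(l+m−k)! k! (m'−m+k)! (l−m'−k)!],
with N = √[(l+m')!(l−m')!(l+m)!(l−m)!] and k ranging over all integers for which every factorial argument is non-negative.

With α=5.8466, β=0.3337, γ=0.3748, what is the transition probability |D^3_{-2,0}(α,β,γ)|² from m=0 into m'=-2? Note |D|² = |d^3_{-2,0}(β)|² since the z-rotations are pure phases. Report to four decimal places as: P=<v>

First d^3_{-2,0}(β=0.3337), then the phase factors e^{-i(-2)α} and e^{-i(0)γ}:
Half-angle: c=0.986113, s=0.166077. N=√(1·120·6·6)=65.726707
k: max(0,(0)−(-2))=2 … min(3+(0),3−(-2))=3
  k=2: (−1)^0·65.7267/(12)·0.9861^4·0.1661^2 = +0.142852
  k=3: (−1)^1·65.7267/(12)·0.9861^2·0.1661^4 = -0.004052
d^3_{-2,0}(0.3337) = +0.142852 -0.004052 = +0.138800
|D^3_{-2,0}|² = |d^3_{-2,0}(β)|² = (+0.138800)² = 0.019265 (the z-rotation phases have unit modulus)

P=0.0193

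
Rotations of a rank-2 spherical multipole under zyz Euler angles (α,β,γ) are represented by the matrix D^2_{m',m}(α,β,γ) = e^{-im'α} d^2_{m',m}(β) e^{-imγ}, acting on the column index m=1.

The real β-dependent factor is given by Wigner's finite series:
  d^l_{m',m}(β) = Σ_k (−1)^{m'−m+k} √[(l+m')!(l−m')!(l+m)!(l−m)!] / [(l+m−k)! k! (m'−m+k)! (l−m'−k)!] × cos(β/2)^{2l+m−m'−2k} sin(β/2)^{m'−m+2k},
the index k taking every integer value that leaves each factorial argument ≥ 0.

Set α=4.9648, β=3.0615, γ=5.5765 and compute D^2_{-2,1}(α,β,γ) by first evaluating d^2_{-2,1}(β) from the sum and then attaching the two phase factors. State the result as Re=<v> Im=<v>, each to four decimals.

Re=-0.0281 Im=-0.0748

First d^2_{-2,1}(β=3.0615), then the phase factors e^{-i(-2)α} and e^{-i(1)γ}:
c=cos(3.0615/2)=0.040036, s=sin(3.0615/2)=0.999198; N=√[1·24·6·1]=12.000000
The bounds max(0,m−m')=3 and min(l+m,l−m')=3 give 1 term
  k=3: (−1)^0·12.0000/(6)·0.0400^1·0.9992^3 = +0.079879
d^2_{-2,1}(3.0615) = +0.079879
Phases: e^{-i·(-2)·4.9648}=-0.875261-0.483652i, e^{-i·(1)·5.5765}=+0.760518+0.649316i ⇒ D=-0.028086-0.074778i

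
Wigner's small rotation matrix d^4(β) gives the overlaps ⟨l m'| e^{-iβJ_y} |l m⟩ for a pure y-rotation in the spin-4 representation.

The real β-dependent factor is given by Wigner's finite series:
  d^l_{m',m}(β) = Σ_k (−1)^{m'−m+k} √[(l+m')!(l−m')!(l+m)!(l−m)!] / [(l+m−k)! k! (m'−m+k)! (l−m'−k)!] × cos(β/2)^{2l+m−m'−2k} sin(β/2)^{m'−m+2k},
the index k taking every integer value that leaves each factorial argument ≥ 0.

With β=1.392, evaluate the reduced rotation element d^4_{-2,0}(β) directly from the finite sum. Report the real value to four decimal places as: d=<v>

d^4_{-2,0}(β=1.392) via Wigner's sum:
With c≡cos(β/2)=0.767413 and s≡sin(β/2)=0.641153, N=[2·720·24·24]^{1/2}=910.735966
The bounds max(0,m−m')=2 and min(l+m,l−m')=4 give 3 terms
  k=2: (−1)^0·910.7360/(96)·0.7674^6·0.6412^2 = +0.796562
  k=3: (−1)^1·910.7360/(36)·0.7674^4·0.6412^4 = -1.482701
  k=4: (−1)^2·910.7360/(96)·0.7674^2·0.6412^6 = +0.388106
d^4_{-2,0}(1.392) = +0.796562 -1.482701 +0.388106 = -0.298033

d=-0.2980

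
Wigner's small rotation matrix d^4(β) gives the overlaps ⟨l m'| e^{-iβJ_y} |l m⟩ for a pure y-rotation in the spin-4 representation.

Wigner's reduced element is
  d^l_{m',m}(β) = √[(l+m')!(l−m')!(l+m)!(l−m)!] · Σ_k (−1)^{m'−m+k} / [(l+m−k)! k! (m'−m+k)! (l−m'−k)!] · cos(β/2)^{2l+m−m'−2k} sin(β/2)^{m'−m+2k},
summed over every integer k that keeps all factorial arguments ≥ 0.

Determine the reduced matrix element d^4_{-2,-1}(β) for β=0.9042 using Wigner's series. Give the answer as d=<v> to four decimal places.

d^4_{-2,-1}(β=0.9042) via Wigner's sum:
c=cos(0.9042/2)=0.899532, s=sin(0.9042/2)=0.436856; N=√[2·720·6·120]=1018.233765
k∈{1,2,3} keeps every argument non-negative
  k=1: (−1)^0·1018.2338/(240)·0.8995^7·0.4369^1 = +0.883262
  k=2: (−1)^1·1018.2338/(48)·0.8995^5·0.4369^3 = -1.041603
  k=3: (−1)^2·1018.2338/(72)·0.8995^3·0.4369^5 = +0.163777
d^4_{-2,-1}(0.9042) = +0.883262 -1.041603 +0.163777 = +0.005436

d=0.0054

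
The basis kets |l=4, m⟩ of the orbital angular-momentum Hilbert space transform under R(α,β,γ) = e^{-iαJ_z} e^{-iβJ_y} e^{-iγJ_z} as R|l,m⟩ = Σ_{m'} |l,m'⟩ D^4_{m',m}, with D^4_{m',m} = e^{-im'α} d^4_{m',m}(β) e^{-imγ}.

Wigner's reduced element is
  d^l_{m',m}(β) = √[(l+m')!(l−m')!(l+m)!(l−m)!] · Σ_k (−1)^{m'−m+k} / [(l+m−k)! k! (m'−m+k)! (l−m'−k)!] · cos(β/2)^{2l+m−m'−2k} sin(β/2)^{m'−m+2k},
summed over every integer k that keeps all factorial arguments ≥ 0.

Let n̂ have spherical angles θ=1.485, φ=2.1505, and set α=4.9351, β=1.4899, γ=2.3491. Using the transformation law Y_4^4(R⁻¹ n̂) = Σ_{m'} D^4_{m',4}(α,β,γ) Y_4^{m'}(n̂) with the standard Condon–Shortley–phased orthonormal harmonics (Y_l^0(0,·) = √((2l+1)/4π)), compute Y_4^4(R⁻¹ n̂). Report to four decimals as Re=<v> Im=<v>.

Need the full column D^4_{m',4} for m'=−4..4 at α=4.9351, β=1.4899, γ=2.3491.
cos(β/2)=0.735122, sin(β/2)=0.677935
d^4_{-4,4}: single k=8 term ⇒ +0.044617;  D = -0.027058-0.035477i
d^4_{-3,4}: single k=7 term ⇒ +0.136842;  D = +0.087791-0.104970i
d^4_{-2,4}: single k=6 term ⇒ +0.277604;  D = +0.247024+0.126663i
d^4_{-1,4}: single k=5 term ⇒ +0.425709;  D = -0.105771+0.412359i
d^4_{0,4}: single k=4 term ⇒ +0.516106;  D = -0.515898-0.014644i
d^4_{1,4}: single k=3 term ⇒ +0.500558;  D = -0.096664-0.491136i
d^4_{2,4}: single k=2 term ⇒ +0.383805;  D = +0.350909-0.155464i
d^4_{3,4}: single k=1 term ⇒ +0.222458;  D = +0.132807+0.178465i
d^4_{4,4}: single k=0 term ⇒ +0.085285;  D = -0.055484+0.064770i
Y_4^{m'}(θ=1.485,φ=2.1505) and Σ D·Y over m':
  (-0.0271-0.0355i)·(-0.2966-0.3196i)  (+0.0878-0.1050i)·(+0.1046-0.0178i)  (+0.2470+0.1267i)·(+0.1260-0.2887i)  (-0.1058+0.4124i)·(+0.0652+0.0996i)  (-0.5159-0.0146i)·(+0.2943+0.0000i)  (-0.0967-0.4911i)·(-0.0652+0.0996i)  (+0.3509-0.1555i)·(+0.1260+0.2887i)  (+0.1328+0.1785i)·(-0.1046-0.0178i)  (-0.0555+0.0648i)·(-0.2966+0.3196i)
Y_4^4(R⁻¹ n̂) = +0.001259+0.009492i

Re=0.0013 Im=0.0095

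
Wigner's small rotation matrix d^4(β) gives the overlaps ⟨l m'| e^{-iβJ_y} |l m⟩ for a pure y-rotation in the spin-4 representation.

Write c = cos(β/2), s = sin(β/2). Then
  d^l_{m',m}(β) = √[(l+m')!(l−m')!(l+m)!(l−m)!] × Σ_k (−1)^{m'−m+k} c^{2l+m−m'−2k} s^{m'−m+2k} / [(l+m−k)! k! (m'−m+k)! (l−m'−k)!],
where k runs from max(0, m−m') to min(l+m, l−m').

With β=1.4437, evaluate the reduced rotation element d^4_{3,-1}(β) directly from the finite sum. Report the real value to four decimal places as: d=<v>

d^4_{3,-1}(β=1.4437) via Wigner's sum:
With c≡cos(β/2)=0.750585 and s≡sin(β/2)=0.660774, N=[5040·1·6·120]^{1/2}=1904.940944
k: max(0,(-1)−(3))=0 … min(4+(-1),4−(3))=1
  k=0: (−1)^4·1904.9409/(144)·0.7506^4·0.6608^4 = +0.800443
  k=1: (−1)^5·1904.9409/(240)·0.7506^2·0.6608^6 = -0.372211
d^4_{3,-1}(1.4437) = +0.800443 -0.372211 = +0.428232

d=0.4282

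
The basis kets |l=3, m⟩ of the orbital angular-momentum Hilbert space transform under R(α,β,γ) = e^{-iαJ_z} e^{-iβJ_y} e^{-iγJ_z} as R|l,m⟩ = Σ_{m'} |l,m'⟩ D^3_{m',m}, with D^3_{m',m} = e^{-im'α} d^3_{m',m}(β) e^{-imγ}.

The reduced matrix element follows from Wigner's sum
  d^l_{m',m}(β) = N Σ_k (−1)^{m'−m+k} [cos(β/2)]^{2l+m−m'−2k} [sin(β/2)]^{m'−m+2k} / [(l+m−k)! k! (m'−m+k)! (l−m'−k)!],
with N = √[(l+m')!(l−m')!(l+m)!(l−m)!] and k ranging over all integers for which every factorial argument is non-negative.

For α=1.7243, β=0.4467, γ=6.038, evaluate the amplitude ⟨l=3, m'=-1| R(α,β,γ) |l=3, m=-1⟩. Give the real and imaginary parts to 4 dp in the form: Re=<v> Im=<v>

Re=0.0475 Im=0.5166

D^3_{-1,-1}(1.7243,0.4467,6.038) = e^{-i·-1·1.7243}·d^3_{-1,-1}(0.4467)·e^{-i·-1·6.038}. Compute d first:
c=cos(0.4467/2)=0.975161, s=sin(0.4467/2)=0.221498; N=√[2·24·2·24]=48.000000
k∈{0,1,2} keeps every argument non-negative
  k=0: (−1)^0·48.0000/(48)·0.9752^6·0.2215^0 = +0.859919
  k=1: (−1)^1·48.0000/(6)·0.9752^4·0.2215^2 = -0.354922
  k=2: (−1)^2·48.0000/(8)·0.9752^2·0.2215^4 = +0.013733
d^3_{-1,-1}(0.4467) = +0.859919 -0.354922 +0.013733 = +0.518730
Attach z-rotation phases: D = e^{-i(-1)(1.7243)}·(+0.518730)·e^{-i(-1)(6.038)} = +0.047491+0.516552i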